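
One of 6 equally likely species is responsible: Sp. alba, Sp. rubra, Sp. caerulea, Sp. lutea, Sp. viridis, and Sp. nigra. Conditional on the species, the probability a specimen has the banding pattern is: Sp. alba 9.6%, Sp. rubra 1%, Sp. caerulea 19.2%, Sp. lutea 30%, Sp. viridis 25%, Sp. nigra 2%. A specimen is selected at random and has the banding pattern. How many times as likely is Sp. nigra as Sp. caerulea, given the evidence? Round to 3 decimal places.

Since the prior is uniform, the posterior is proportional to the likelihood:
  Sp. alba: 0.096
  Sp. rubra: 0.01
  Sp. caerulea: 0.192
  Sp. lutea: 0.3
  Sp. viridis: 0.25
  Sp. nigra: 0.02
Total = 0.868.
The ratio is 0.02 / 0.192 (the normalizer cancels) = 0.104.

0.104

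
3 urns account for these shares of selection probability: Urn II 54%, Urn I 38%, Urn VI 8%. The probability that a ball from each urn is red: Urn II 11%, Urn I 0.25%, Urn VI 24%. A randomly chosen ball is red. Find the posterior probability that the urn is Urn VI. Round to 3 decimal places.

Compute prior × likelihood for every hypothesis:
  Urn II: 0.54 × 0.11 = 0.0594
  Urn I: 0.38 × 0.0025 = 0.00095
  Urn VI: 0.08 × 0.24 = 0.0192
Sum = 0.07955.
P(Urn VI | evidence) = 0.0192 / 0.07955 ≈ 0.241.

0.241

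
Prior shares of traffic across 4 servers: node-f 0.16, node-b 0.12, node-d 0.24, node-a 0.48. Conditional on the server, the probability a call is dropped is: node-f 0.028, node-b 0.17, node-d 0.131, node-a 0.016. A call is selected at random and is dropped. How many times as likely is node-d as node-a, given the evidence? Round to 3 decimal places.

4.094

Prior × likelihood for each hypothesis:
  node-f: 0.16 × 0.028 = 0.00448
  node-b: 0.12 × 0.17 = 0.0204
  node-d: 0.24 × 0.131 = 0.03144
  node-a: 0.48 × 0.016 = 0.00768
Normalizing constant = 0.064.
The ratio is 0.03144 / 0.00768 (the normalizer cancels) = 4.094.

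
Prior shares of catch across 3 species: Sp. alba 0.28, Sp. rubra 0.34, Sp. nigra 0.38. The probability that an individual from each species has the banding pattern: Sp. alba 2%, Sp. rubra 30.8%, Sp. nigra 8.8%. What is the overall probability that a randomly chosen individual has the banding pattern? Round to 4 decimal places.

0.1438

Unnormalized posteriors (prior × likelihood):
  Sp. alba: 0.28 × 0.02 = 0.0056
  Sp. rubra: 0.34 × 0.308 = 0.10472
  Sp. nigra: 0.38 × 0.088 = 0.03344
P(banded) = 0.0056 + 0.10472 + 0.03344 = 0.14376 → 0.1438.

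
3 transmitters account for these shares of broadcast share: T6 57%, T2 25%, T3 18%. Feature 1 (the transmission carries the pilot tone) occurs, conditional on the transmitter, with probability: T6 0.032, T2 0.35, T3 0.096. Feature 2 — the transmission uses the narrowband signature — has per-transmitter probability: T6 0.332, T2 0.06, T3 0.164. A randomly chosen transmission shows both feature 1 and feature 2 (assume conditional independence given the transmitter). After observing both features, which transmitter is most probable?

By Bayes' rule, posterior ∝ prior × likelihood:
  T6: 0.57 × 0.032 × 0.332 = 0.00605568
  T2: 0.25 × 0.35 × 0.06 = 0.00525
  T3: 0.18 × 0.096 × 0.164 = 0.00283392
Sum = 0.0141396.
Largest term belongs to T6, so T6 is most probable.

T6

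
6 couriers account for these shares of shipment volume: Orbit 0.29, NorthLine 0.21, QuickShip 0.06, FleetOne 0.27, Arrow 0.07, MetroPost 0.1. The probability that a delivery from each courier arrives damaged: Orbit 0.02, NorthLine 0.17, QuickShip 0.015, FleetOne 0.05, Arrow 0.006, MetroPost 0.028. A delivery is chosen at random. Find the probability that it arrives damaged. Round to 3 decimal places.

0.059

Compute prior × likelihood for every hypothesis:
  Orbit: 0.29 × 0.02 = 0.0058
  NorthLine: 0.21 × 0.17 = 0.0357
  QuickShip: 0.06 × 0.015 = 0.0009
  FleetOne: 0.27 × 0.05 = 0.0135
  Arrow: 0.07 × 0.006 = 0.00042
  MetroPost: 0.1 × 0.028 = 0.0028
P(damaged) = 0.0058 + 0.0357 + 0.0009 + 0.0135 + 0.00042 + 0.0028 = 0.05912 → 0.059.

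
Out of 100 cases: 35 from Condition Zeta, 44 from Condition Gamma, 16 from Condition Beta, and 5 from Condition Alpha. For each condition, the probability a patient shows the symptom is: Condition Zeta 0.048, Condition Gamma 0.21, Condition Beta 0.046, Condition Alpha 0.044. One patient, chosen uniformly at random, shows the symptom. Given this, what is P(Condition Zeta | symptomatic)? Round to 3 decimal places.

Unnormalized posteriors (prior × likelihood):
  Condition Zeta: 0.35 × 0.048 = 0.0168
  Condition Gamma: 0.44 × 0.21 = 0.0924
  Condition Beta: 0.16 × 0.046 = 0.00736
  Condition Alpha: 0.05 × 0.044 = 0.0022
Sum = 0.11876.
P(Condition Zeta | evidence) = 0.0168 / 0.11876 ≈ 0.141.

0.141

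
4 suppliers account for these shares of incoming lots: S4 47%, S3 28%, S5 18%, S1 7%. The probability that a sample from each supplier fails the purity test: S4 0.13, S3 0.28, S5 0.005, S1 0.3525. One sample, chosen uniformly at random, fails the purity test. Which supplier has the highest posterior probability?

S3

Compute prior × likelihood for every hypothesis:
  S4: 0.47 × 0.13 = 0.0611
  S3: 0.28 × 0.28 = 0.0784
  S5: 0.18 × 0.005 = 0.0009
  S1: 0.07 × 0.3525 = 0.024675
Normalizing constant = 0.165075.
Largest term belongs to S3, so S3 is most probable.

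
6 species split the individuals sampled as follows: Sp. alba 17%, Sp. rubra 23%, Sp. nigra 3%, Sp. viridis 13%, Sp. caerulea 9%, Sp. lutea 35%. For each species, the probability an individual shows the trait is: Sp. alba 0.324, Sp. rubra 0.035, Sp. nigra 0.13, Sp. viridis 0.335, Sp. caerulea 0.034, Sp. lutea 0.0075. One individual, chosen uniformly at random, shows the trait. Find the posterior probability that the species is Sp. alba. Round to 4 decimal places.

By Bayes' rule, posterior ∝ prior × likelihood:
  Sp. alba: 0.17 × 0.324 = 0.05508
  Sp. rubra: 0.23 × 0.035 = 0.00805
  Sp. nigra: 0.03 × 0.13 = 0.0039
  Sp. viridis: 0.13 × 0.335 = 0.04355
  Sp. caerulea: 0.09 × 0.034 = 0.00306
  Sp. lutea: 0.35 × 0.0075 = 0.002625
Sum = 0.116265.
P(Sp. alba | evidence) = 0.05508 / 0.116265 ≈ 0.4737.

0.4737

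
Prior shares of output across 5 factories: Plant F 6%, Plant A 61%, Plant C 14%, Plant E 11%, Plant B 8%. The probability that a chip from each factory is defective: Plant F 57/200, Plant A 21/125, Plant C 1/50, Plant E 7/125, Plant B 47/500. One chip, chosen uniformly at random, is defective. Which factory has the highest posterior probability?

Plant A

Unnormalized posteriors (prior × likelihood):
  Plant F: 0.06 × 0.285 = 0.0171
  Plant A: 0.61 × 0.168 = 0.10248
  Plant C: 0.14 × 0.02 = 0.0028
  Plant E: 0.11 × 0.056 = 0.00616
  Plant B: 0.08 × 0.094 = 0.00752
Normalizing constant = 0.13606.
Largest term belongs to Plant A, so Plant A is most probable.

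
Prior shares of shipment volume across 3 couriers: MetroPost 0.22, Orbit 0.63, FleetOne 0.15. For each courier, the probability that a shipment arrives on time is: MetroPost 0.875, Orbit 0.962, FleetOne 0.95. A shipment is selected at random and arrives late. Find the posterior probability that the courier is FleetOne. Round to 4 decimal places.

Taking complements, P(late | each) = MetroPost 0.125, Orbit 0.038, FleetOne 0.05.
Compute prior × likelihood for every hypothesis:
  MetroPost: 0.22 × 0.125 = 0.0275
  Orbit: 0.63 × 0.038 = 0.02394
  FleetOne: 0.15 × 0.05 = 0.0075
Total = 0.05894.
P(FleetOne | evidence) = 0.0075 / 0.05894 ≈ 0.1272.

0.1272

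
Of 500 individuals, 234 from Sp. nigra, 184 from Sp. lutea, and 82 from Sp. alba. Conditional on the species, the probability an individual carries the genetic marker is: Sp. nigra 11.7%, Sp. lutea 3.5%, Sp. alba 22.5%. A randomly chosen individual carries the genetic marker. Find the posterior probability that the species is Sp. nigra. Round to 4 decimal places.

0.5238

Unnormalized posteriors (prior × likelihood):
  Sp. nigra: 0.468 × 0.117 = 0.054756
  Sp. lutea: 0.368 × 0.035 = 0.01288
  Sp. alba: 0.164 × 0.225 = 0.0369
Total = 0.104536.
P(Sp. nigra | evidence) = 0.054756 / 0.104536 ≈ 0.5238.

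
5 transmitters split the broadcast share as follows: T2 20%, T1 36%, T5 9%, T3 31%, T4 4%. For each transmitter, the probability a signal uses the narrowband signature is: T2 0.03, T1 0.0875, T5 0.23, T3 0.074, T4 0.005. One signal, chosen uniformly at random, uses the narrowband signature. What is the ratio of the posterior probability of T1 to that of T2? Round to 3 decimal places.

5.250

Compute prior × likelihood for every hypothesis:
  T2: 0.2 × 0.03 = 0.006
  T1: 0.36 × 0.0875 = 0.0315
  T5: 0.09 × 0.23 = 0.0207
  T3: 0.31 × 0.074 = 0.02294
  T4: 0.04 × 0.005 = 0.0002
Total = 0.08134.
The ratio is 0.0315 / 0.006 (the normalizer cancels) = 5.250.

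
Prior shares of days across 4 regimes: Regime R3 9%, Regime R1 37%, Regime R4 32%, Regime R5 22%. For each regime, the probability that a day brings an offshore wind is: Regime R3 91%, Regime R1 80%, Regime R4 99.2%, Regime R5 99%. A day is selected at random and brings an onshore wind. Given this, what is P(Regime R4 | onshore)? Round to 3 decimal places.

0.029

Taking complements, P(onshore | each) = Regime R3 0.09, Regime R1 0.2, Regime R4 0.008, Regime R5 0.01.
Unnormalized posteriors (prior × likelihood):
  Regime R3: 0.09 × 0.09 = 0.0081
  Regime R1: 0.37 × 0.2 = 0.074
  Regime R4: 0.32 × 0.008 = 0.00256
  Regime R5: 0.22 × 0.01 = 0.0022
Sum = 0.08686.
P(Regime R4 | evidence) = 0.00256 / 0.08686 ≈ 0.029.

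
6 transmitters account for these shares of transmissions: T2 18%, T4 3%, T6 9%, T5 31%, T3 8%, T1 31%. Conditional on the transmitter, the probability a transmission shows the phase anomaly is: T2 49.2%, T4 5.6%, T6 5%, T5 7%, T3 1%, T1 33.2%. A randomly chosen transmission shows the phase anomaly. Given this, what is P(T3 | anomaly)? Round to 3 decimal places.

0.004

Prior × likelihood for each hypothesis:
  T2: 0.18 × 0.492 = 0.08856
  T4: 0.03 × 0.056 = 0.00168
  T6: 0.09 × 0.05 = 0.0045
  T5: 0.31 × 0.07 = 0.0217
  T3: 0.08 × 0.01 = 0.0008
  T1: 0.31 × 0.332 = 0.10292
Total = 0.22016.
P(T3 | evidence) = 0.0008 / 0.22016 ≈ 0.004.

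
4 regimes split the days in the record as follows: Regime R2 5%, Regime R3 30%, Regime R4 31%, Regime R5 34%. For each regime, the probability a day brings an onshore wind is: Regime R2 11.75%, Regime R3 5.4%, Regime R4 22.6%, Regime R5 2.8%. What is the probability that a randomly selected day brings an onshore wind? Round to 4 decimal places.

By Bayes' rule, posterior ∝ prior × likelihood:
  Regime R2: 0.05 × 0.1175 = 0.005875
  Regime R3: 0.3 × 0.054 = 0.0162
  Regime R4: 0.31 × 0.226 = 0.07006
  Regime R5: 0.34 × 0.028 = 0.00952
P(onshore) = 0.005875 + 0.0162 + 0.07006 + 0.00952 = 0.101655 → 0.1017.

0.1017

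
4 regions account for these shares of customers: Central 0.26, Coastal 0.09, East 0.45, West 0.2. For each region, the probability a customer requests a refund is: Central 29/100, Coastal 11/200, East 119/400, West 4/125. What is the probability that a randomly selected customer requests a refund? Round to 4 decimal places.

Compute prior × likelihood for every hypothesis:
  Central: 0.26 × 0.29 = 0.0754
  Coastal: 0.09 × 0.055 = 0.00495
  East: 0.45 × 0.2975 = 0.133875
  West: 0.2 × 0.032 = 0.0064
P(refund) = 0.0754 + 0.00495 + 0.133875 + 0.0064 = 0.220625 → 0.2206.

0.2206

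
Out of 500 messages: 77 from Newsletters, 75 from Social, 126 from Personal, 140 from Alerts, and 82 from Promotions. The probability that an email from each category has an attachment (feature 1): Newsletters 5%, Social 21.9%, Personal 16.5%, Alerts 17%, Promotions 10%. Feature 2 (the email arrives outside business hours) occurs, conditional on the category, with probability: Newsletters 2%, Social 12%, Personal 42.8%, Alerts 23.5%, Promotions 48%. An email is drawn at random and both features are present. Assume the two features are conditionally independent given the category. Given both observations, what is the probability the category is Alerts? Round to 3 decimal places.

Prior × likelihood for each hypothesis:
  Newsletters: 0.154 × 0.05 × 0.02 = 0.000154
  Social: 0.15 × 0.219 × 0.12 = 0.003942
  Personal: 0.252 × 0.165 × 0.428 = 0.01779624
  Alerts: 0.28 × 0.17 × 0.235 = 0.011186
  Promotions: 0.164 × 0.1 × 0.48 = 0.007872
Normalizing constant = 0.04095024.
P(Alerts | evidence) = 0.011186 / 0.04095024 ≈ 0.273.

0.273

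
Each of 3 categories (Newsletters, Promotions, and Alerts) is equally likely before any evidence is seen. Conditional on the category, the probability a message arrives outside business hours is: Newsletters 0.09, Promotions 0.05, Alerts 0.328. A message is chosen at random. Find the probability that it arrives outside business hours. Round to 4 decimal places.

0.1560

With a uniform prior (1/3 each), posterior ∝ likelihood:
  Newsletters: 0.09
  Promotions: 0.05
  Alerts: 0.328
P(off-hours) = (1/3) × (0.09 + 0.05 + 0.328) = 0.468/3 ≈ 0.1560.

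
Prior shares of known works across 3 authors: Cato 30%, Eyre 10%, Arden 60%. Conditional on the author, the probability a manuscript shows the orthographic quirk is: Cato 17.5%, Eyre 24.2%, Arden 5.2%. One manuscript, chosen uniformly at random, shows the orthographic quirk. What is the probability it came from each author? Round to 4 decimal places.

Cato 0.4866, Eyre 0.2243, Arden 0.2892

Compute prior × likelihood for every hypothesis:
  Cato: 0.3 × 0.175 = 0.0525
  Eyre: 0.1 × 0.242 = 0.0242
  Arden: 0.6 × 0.052 = 0.0312
Total = 0.1079.
P(Cato | quirk) = 0.0525/0.1079 ≈ 0.4866
P(Eyre | quirk) = 0.0242/0.1079 ≈ 0.2243
P(Arden | quirk) = 0.0312/0.1079 ≈ 0.2892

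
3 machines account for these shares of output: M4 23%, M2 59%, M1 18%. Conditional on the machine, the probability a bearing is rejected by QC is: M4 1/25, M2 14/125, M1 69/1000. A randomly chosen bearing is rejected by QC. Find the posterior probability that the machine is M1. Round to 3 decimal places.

0.142

Compute prior × likelihood for every hypothesis:
  M4: 0.23 × 0.04 = 0.0092
  M2: 0.59 × 0.112 = 0.06608
  M1: 0.18 × 0.069 = 0.01242
Sum = 0.0877.
P(M1 | evidence) = 0.01242 / 0.0877 ≈ 0.142.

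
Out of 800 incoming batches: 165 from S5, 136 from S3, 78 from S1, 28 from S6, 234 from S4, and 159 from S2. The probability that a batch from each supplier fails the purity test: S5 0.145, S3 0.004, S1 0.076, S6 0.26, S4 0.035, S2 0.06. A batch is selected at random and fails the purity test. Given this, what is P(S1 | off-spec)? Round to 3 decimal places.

0.107

Unnormalized posteriors (prior × likelihood):
  S5: 0.20625 × 0.145 = 0.02990625
  S3: 0.17 × 0.004 = 0.00068
  S1: 0.0975 × 0.076 = 0.00741
  S6: 0.035 × 0.26 = 0.0091
  S4: 0.2925 × 0.035 = 0.0102375
  S2: 0.19875 × 0.06 = 0.011925
Total = 0.06925875.
P(S1 | evidence) = 0.00741 / 0.06925875 ≈ 0.107.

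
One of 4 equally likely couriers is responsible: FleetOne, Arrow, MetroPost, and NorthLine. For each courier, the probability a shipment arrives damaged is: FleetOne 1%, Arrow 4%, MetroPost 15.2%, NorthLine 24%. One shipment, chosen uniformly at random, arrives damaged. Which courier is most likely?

With a uniform prior (1/4 each), posterior ∝ likelihood:
  FleetOne: 0.01
  Arrow: 0.04
  MetroPost: 0.152
  NorthLine: 0.24
Normalizing constant = 0.442.
Largest term belongs to NorthLine, so NorthLine is most probable.

NorthLine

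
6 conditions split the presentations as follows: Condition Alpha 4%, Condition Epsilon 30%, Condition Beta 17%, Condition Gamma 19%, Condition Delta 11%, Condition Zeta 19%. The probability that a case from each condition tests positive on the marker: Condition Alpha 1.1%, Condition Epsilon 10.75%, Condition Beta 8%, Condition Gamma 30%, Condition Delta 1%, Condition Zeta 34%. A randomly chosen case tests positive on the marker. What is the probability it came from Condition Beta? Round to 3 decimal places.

0.080

Prior × likelihood for each hypothesis:
  Condition Alpha: 0.04 × 0.011 = 0.00044
  Condition Epsilon: 0.3 × 0.1075 = 0.03225
  Condition Beta: 0.17 × 0.08 = 0.0136
  Condition Gamma: 0.19 × 0.3 = 0.057
  Condition Delta: 0.11 × 0.01 = 0.0011
  Condition Zeta: 0.19 × 0.34 = 0.0646
Sum = 0.16899.
P(Condition Beta | evidence) = 0.0136 / 0.16899 ≈ 0.080.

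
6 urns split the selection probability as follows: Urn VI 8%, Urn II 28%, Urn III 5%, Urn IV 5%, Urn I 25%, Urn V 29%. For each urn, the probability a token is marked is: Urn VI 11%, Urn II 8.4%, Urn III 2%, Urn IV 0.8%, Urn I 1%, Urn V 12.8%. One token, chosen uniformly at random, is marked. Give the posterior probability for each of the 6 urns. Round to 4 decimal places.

Urn VI 0.1200, Urn II 0.3207, Urn III 0.0136, Urn IV 0.0055, Urn I 0.0341, Urn V 0.5061

Unnormalized posteriors (prior × likelihood):
  Urn VI: 0.08 × 0.11 = 0.0088
  Urn II: 0.28 × 0.084 = 0.02352
  Urn III: 0.05 × 0.02 = 0.001
  Urn IV: 0.05 × 0.008 = 0.0004
  Urn I: 0.25 × 0.01 = 0.0025
  Urn V: 0.29 × 0.128 = 0.03712
Total = 0.07334.
P(Urn VI | marked) = 0.0088/0.07334 ≈ 0.1200
P(Urn II | marked) = 0.02352/0.07334 ≈ 0.3207
P(Urn III | marked) = 0.001/0.07334 ≈ 0.0136
P(Urn IV | marked) = 0.0004/0.07334 ≈ 0.0055
P(Urn I | marked) = 0.0025/0.07334 ≈ 0.0341
P(Urn V | marked) = 0.03712/0.07334 ≈ 0.5061
(Check: 0.1200+0.3207+0.0136+0.0055+0.0341+0.5061 = 1.0000.)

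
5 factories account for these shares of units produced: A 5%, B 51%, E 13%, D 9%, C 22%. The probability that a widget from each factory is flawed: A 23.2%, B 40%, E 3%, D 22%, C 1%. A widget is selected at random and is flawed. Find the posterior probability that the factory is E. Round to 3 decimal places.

0.016

Compute prior × likelihood for every hypothesis:
  A: 0.05 × 0.232 = 0.0116
  B: 0.51 × 0.4 = 0.204
  E: 0.13 × 0.03 = 0.0039
  D: 0.09 × 0.22 = 0.0198
  C: 0.22 × 0.01 = 0.0022
Sum = 0.2415.
P(E | evidence) = 0.0039 / 0.2415 ≈ 0.016.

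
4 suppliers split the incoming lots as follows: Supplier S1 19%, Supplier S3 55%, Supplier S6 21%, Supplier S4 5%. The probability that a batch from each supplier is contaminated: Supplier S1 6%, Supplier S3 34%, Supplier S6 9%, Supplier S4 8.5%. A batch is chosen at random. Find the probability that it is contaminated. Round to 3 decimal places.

0.222

By Bayes' rule, posterior ∝ prior × likelihood:
  Supplier S1: 0.19 × 0.06 = 0.0114
  Supplier S3: 0.55 × 0.34 = 0.187
  Supplier S6: 0.21 × 0.09 = 0.0189
  Supplier S4: 0.05 × 0.085 = 0.00425
P(contaminated) = 0.0114 + 0.187 + 0.0189 + 0.00425 = 0.22155 → 0.222.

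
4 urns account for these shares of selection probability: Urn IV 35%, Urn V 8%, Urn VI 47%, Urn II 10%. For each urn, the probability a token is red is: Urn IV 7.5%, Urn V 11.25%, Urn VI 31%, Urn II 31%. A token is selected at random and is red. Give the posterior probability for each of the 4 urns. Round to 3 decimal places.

Urn IV 0.124, Urn V 0.042, Urn VI 0.687, Urn II 0.146

Compute prior × likelihood for every hypothesis:
  Urn IV: 0.35 × 0.075 = 0.02625
  Urn V: 0.08 × 0.1125 = 0.009
  Urn VI: 0.47 × 0.31 = 0.1457
  Urn II: 0.1 × 0.31 = 0.031
Normalizing constant = 0.21195.
P(Urn IV | red) = 0.02625/0.21195 ≈ 0.124
P(Urn V | red) = 0.009/0.21195 ≈ 0.042
P(Urn VI | red) = 0.1457/0.21195 ≈ 0.687
P(Urn II | red) = 0.031/0.21195 ≈ 0.146
(Check: 0.124+0.042+0.687+0.146 = 0.999.)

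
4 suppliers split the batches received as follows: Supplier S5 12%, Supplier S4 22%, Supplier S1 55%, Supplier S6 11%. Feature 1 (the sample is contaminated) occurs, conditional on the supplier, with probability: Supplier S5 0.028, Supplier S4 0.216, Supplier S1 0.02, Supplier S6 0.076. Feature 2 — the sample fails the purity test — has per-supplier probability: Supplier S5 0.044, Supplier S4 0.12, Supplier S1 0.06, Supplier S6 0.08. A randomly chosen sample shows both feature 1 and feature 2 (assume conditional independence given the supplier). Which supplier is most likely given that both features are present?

Unnormalized posteriors (prior × likelihood):
  Supplier S5: 0.12 × 0.028 × 0.044 = 0.00014784
  Supplier S4: 0.22 × 0.216 × 0.12 = 0.0057024
  Supplier S1: 0.55 × 0.02 × 0.06 = 0.00066
  Supplier S6: 0.11 × 0.076 × 0.08 = 0.0006688
Total = 0.00717904.
Largest term belongs to Supplier S4, so Supplier S4 is most probable.

Supplier S4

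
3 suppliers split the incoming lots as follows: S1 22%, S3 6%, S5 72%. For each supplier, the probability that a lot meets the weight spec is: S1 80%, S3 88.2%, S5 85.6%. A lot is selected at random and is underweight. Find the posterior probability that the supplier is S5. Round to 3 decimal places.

0.670

Taking complements, P(underweight | each) = S1 0.2, S3 0.118, S5 0.144.
Unnormalized posteriors (prior × likelihood):
  S1: 0.22 × 0.2 = 0.044
  S3: 0.06 × 0.118 = 0.00708
  S5: 0.72 × 0.144 = 0.10368
Normalizing constant = 0.15476.
P(S5 | evidence) = 0.10368 / 0.15476 ≈ 0.670.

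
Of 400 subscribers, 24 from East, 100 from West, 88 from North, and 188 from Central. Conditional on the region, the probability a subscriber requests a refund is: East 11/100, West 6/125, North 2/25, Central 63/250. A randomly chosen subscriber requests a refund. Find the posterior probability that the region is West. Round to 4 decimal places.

Prior × likelihood for each hypothesis:
  East: 0.06 × 0.11 = 0.0066
  West: 0.25 × 0.048 = 0.012
  North: 0.22 × 0.08 = 0.0176
  Central: 0.47 × 0.252 = 0.11844
Sum = 0.15464.
P(West | evidence) = 0.012 / 0.15464 ≈ 0.0776.

0.0776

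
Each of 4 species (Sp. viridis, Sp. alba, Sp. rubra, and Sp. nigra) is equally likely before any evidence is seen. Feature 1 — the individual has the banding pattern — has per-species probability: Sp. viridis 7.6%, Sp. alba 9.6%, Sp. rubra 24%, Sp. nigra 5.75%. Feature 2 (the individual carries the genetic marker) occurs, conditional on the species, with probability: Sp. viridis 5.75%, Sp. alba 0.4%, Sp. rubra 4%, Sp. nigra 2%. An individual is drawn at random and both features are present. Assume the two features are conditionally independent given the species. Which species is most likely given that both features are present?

With a uniform prior (1/4 each), posterior ∝ likelihood:
  Sp. viridis: 0.076 × 0.0575 = 0.00437
  Sp. alba: 0.096 × 0.004 = 0.000384
  Sp. rubra: 0.24 × 0.04 = 0.0096
  Sp. nigra: 0.0575 × 0.02 = 0.00115
Normalizing constant = 0.015504.
Largest term belongs to Sp. rubra, so Sp. rubra is most probable.

Sp. rubra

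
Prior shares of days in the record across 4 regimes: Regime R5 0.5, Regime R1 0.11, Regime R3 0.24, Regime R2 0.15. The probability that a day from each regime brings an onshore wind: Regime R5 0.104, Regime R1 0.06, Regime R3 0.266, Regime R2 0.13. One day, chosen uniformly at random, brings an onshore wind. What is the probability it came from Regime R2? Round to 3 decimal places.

Compute prior × likelihood for every hypothesis:
  Regime R5: 0.5 × 0.104 = 0.052
  Regime R1: 0.11 × 0.06 = 0.0066
  Regime R3: 0.24 × 0.266 = 0.06384
  Regime R2: 0.15 × 0.13 = 0.0195
Normalizing constant = 0.14194.
P(Regime R2 | evidence) = 0.0195 / 0.14194 ≈ 0.137.

0.137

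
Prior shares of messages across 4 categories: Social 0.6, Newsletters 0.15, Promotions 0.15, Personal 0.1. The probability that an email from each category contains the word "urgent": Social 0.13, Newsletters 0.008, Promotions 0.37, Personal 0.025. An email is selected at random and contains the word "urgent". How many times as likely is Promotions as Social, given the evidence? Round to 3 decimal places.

Prior × likelihood for each hypothesis:
  Social: 0.6 × 0.13 = 0.078
  Newsletters: 0.15 × 0.008 = 0.0012
  Promotions: 0.15 × 0.37 = 0.0555
  Personal: 0.1 × 0.025 = 0.0025
Normalizing constant = 0.1372.
The ratio is 0.0555 / 0.078 (the normalizer cancels) = 0.712.

0.712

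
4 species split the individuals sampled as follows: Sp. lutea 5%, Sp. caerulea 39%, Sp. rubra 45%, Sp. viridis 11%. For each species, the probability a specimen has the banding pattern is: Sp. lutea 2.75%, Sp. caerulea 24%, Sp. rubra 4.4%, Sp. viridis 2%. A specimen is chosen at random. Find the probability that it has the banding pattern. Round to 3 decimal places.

0.117

Prior × likelihood for each hypothesis:
  Sp. lutea: 0.05 × 0.0275 = 0.001375
  Sp. caerulea: 0.39 × 0.24 = 0.0936
  Sp. rubra: 0.45 × 0.044 = 0.0198
  Sp. viridis: 0.11 × 0.02 = 0.0022
P(banded) = 0.001375 + 0.0936 + 0.0198 + 0.0022 = 0.116975 → 0.117.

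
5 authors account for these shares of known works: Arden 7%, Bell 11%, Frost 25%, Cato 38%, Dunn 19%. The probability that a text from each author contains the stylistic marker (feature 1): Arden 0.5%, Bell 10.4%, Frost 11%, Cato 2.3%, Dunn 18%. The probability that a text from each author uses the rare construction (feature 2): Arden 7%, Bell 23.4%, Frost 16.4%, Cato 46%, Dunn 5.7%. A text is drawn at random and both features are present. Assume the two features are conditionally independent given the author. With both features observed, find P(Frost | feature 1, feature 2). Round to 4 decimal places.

Prior × likelihood for each hypothesis:
  Arden: 0.07 × 0.005 × 0.07 = 0.0000245
  Bell: 0.11 × 0.104 × 0.234 = 0.00267696
  Frost: 0.25 × 0.11 × 0.164 = 0.00451
  Cato: 0.38 × 0.023 × 0.46 = 0.0040204
  Dunn: 0.19 × 0.18 × 0.057 = 0.0019494
Normalizing constant = 0.01318126.
P(Frost | evidence) = 0.00451 / 0.01318126 ≈ 0.3422.

0.3422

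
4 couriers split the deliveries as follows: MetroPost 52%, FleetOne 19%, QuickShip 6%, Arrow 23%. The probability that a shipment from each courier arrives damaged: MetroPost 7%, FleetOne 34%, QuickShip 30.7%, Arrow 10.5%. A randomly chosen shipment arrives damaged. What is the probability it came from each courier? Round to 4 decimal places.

Prior × likelihood for each hypothesis:
  MetroPost: 0.52 × 0.07 = 0.0364
  FleetOne: 0.19 × 0.34 = 0.0646
  QuickShip: 0.06 × 0.307 = 0.01842
  Arrow: 0.23 × 0.105 = 0.02415
Normalizing constant = 0.14357.
P(MetroPost | damaged) = 0.0364/0.14357 ≈ 0.2535
P(FleetOne | damaged) = 0.0646/0.14357 ≈ 0.4500
P(QuickShip | damaged) = 0.01842/0.14357 ≈ 0.1283
P(Arrow | damaged) = 0.02415/0.14357 ≈ 0.1682
(Check: 0.2535+0.4500+0.1283+0.1682 = 1.0000.)

MetroPost 0.2535, FleetOne 0.4500, QuickShip 0.1283, Arrow 0.1682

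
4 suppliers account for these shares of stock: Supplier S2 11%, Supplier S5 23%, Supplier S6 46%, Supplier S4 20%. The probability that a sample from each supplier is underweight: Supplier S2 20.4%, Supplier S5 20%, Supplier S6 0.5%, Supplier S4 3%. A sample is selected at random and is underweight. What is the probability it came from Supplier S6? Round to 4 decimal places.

Unnormalized posteriors (prior × likelihood):
  Supplier S2: 0.11 × 0.204 = 0.02244
  Supplier S5: 0.23 × 0.2 = 0.046
  Supplier S6: 0.46 × 0.005 = 0.0023
  Supplier S4: 0.2 × 0.03 = 0.006
Total = 0.07674.
P(Supplier S6 | evidence) = 0.0023 / 0.07674 ≈ 0.0300.

0.0300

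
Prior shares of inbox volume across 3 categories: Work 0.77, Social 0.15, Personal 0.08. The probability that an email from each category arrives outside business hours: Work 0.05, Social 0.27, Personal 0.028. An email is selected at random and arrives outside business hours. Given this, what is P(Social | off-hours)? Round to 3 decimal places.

0.499

Compute prior × likelihood for every hypothesis:
  Work: 0.77 × 0.05 = 0.0385
  Social: 0.15 × 0.27 = 0.0405
  Personal: 0.08 × 0.028 = 0.00224
Sum = 0.08124.
P(Social | evidence) = 0.0405 / 0.08124 ≈ 0.499.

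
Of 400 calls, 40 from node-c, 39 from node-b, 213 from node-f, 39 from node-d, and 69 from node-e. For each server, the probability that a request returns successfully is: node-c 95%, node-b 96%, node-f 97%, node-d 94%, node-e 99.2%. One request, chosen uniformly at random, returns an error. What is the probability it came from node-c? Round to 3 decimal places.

0.156

Taking complements, P(error | each) = node-c 0.05, node-b 0.04, node-f 0.03, node-d 0.06, node-e 0.008.
By Bayes' rule, posterior ∝ prior × likelihood:
  node-c: 0.1 × 0.05 = 0.005
  node-b: 0.0975 × 0.04 = 0.0039
  node-f: 0.5325 × 0.03 = 0.015975
  node-d: 0.0975 × 0.06 = 0.00585
  node-e: 0.1725 × 0.008 = 0.00138
Normalizing constant = 0.032105.
P(node-c | evidence) = 0.005 / 0.032105 ≈ 0.156.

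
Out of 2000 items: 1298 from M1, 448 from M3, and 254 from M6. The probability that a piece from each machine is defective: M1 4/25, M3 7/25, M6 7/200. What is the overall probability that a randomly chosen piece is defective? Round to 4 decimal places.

By Bayes' rule, posterior ∝ prior × likelihood:
  M1: 0.649 × 0.16 = 0.10384
  M3: 0.224 × 0.28 = 0.06272
  M6: 0.127 × 0.035 = 0.004445
P(defective) = 0.10384 + 0.06272 + 0.004445 = 0.171005 → 0.1710.

0.1710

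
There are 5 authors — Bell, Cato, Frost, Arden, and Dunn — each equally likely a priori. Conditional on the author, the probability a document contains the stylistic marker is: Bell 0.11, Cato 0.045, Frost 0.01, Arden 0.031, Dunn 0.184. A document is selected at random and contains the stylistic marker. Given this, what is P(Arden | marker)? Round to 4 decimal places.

0.0816

With a uniform prior (1/5 each), posterior ∝ likelihood:
  Bell: 0.11
  Cato: 0.045
  Frost: 0.01
  Arden: 0.031
  Dunn: 0.184
Normalizing constant = 0.38.
P(Arden | evidence) = 0.031 / 0.38 ≈ 0.0816.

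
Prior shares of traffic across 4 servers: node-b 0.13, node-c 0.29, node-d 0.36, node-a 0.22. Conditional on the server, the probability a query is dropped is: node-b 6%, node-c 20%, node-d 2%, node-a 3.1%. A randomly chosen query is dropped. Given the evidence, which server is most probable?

Prior × likelihood for each hypothesis:
  node-b: 0.13 × 0.06 = 0.0078
  node-c: 0.29 × 0.2 = 0.058
  node-d: 0.36 × 0.02 = 0.0072
  node-a: 0.22 × 0.031 = 0.00682
Sum = 0.07982.
Largest term belongs to node-c, so node-c is most probable.

node-c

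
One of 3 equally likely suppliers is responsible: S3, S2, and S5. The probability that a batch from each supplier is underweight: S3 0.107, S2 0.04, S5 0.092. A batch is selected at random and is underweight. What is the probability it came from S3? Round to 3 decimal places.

0.448

With a uniform prior (1/3 each), posterior ∝ likelihood:
  S3: 0.107
  S2: 0.04
  S5: 0.092
Normalizing constant = 0.239.
P(S3 | evidence) = 0.107 / 0.239 ≈ 0.448.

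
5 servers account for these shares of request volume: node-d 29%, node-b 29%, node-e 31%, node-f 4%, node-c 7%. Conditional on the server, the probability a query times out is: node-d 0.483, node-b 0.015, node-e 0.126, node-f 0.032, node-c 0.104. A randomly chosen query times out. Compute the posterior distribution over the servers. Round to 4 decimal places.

Unnormalized posteriors (prior × likelihood):
  node-d: 0.29 × 0.483 = 0.14007
  node-b: 0.29 × 0.015 = 0.00435
  node-e: 0.31 × 0.126 = 0.03906
  node-f: 0.04 × 0.032 = 0.00128
  node-c: 0.07 × 0.104 = 0.00728
Total = 0.19204.
P(node-d | timeout) = 0.14007/0.19204 ≈ 0.7294
P(node-b | timeout) = 0.00435/0.19204 ≈ 0.0227
P(node-e | timeout) = 0.03906/0.19204 ≈ 0.2034
P(node-f | timeout) = 0.00128/0.19204 ≈ 0.0067
P(node-c | timeout) = 0.00728/0.19204 ≈ 0.0379

node-d 0.7294, node-b 0.0227, node-e 0.2034, node-f 0.0067, node-c 0.0379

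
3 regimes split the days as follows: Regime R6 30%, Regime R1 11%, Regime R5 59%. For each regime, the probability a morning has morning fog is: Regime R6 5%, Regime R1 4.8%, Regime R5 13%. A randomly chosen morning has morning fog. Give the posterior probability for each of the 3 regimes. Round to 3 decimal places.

Regime R6 0.155, Regime R1 0.054, Regime R5 0.791

Compute prior × likelihood for every hypothesis:
  Regime R6: 0.3 × 0.05 = 0.015
  Regime R1: 0.11 × 0.048 = 0.00528
  Regime R5: 0.59 × 0.13 = 0.0767
Total = 0.09698.
P(Regime R6 | fog) = 0.015/0.09698 ≈ 0.155
P(Regime R1 | fog) = 0.00528/0.09698 ≈ 0.054
P(Regime R5 | fog) = 0.0767/0.09698 ≈ 0.791
(Check: 0.155+0.054+0.791 = 1.000.)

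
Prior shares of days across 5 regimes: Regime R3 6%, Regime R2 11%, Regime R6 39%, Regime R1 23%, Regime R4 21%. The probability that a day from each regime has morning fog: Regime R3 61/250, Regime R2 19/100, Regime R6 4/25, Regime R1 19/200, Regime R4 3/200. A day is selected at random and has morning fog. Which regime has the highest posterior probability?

By Bayes' rule, posterior ∝ prior × likelihood:
  Regime R3: 0.06 × 0.244 = 0.01464
  Regime R2: 0.11 × 0.19 = 0.0209
  Regime R6: 0.39 × 0.16 = 0.0624
  Regime R1: 0.23 × 0.095 = 0.02185
  Regime R4: 0.21 × 0.015 = 0.00315
Total = 0.12294.
Largest term belongs to Regime R6, so Regime R6 is most probable.

Regime R6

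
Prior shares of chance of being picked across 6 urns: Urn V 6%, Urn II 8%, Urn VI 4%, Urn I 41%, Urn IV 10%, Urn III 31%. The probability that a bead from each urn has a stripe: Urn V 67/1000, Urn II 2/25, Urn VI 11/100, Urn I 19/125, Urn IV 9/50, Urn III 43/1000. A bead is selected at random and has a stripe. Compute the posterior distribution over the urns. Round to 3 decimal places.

Urn V 0.037, Urn II 0.059, Urn VI 0.041, Urn I 0.575, Urn IV 0.166, Urn III 0.123

By Bayes' rule, posterior ∝ prior × likelihood:
  Urn V: 0.06 × 0.067 = 0.00402
  Urn II: 0.08 × 0.08 = 0.0064
  Urn VI: 0.04 × 0.11 = 0.0044
  Urn I: 0.41 × 0.152 = 0.06232
  Urn IV: 0.1 × 0.18 = 0.018
  Urn III: 0.31 × 0.043 = 0.01333
Sum = 0.10847.
P(Urn V | striped) = 0.00402/0.10847 ≈ 0.037
P(Urn II | striped) = 0.0064/0.10847 ≈ 0.059
P(Urn VI | striped) = 0.0044/0.10847 ≈ 0.041
P(Urn I | striped) = 0.06232/0.10847 ≈ 0.575
P(Urn IV | striped) = 0.018/0.10847 ≈ 0.166
P(Urn III | striped) = 0.01333/0.10847 ≈ 0.123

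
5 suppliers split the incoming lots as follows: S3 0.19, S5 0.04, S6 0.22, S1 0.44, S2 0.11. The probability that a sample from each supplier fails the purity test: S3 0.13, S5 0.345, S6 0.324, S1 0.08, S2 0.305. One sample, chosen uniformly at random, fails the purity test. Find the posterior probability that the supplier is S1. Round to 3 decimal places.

By Bayes' rule, posterior ∝ prior × likelihood:
  S3: 0.19 × 0.13 = 0.0247
  S5: 0.04 × 0.345 = 0.0138
  S6: 0.22 × 0.324 = 0.07128
  S1: 0.44 × 0.08 = 0.0352
  S2: 0.11 × 0.305 = 0.03355
Total = 0.17853.
P(S1 | evidence) = 0.0352 / 0.17853 ≈ 0.197.

0.197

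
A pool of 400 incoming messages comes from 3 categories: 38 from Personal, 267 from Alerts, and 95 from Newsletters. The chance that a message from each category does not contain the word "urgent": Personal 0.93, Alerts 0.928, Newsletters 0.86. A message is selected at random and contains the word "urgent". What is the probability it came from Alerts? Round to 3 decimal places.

0.546

Taking complements, P(urgent-flag | each) = Personal 0.07, Alerts 0.072, Newsletters 0.14.
Prior × likelihood for each hypothesis:
  Personal: 0.095 × 0.07 = 0.00665
  Alerts: 0.6675 × 0.072 = 0.04806
  Newsletters: 0.2375 × 0.14 = 0.03325
Total = 0.08796.
P(Alerts | evidence) = 0.04806 / 0.08796 ≈ 0.546.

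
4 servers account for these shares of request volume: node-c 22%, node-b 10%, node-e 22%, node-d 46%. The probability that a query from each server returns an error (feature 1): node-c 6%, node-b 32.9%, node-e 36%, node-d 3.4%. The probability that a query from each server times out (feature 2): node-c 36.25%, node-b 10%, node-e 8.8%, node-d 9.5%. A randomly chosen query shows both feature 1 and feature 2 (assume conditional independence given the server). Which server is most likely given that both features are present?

Compute prior × likelihood for every hypothesis:
  node-c: 0.22 × 0.06 × 0.3625 = 0.004785
  node-b: 0.1 × 0.329 × 0.1 = 0.00329
  node-e: 0.22 × 0.36 × 0.088 = 0.0069696
  node-d: 0.46 × 0.034 × 0.095 = 0.0014858
Normalizing constant = 0.0165304.
Largest term belongs to node-e, so node-e is most probable.

node-e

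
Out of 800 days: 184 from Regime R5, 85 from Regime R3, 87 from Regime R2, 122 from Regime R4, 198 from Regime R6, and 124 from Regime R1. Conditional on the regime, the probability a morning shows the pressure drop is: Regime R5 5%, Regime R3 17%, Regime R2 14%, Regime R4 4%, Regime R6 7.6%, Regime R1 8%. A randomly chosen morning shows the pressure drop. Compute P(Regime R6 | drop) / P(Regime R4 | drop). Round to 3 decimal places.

Compute prior × likelihood for every hypothesis:
  Regime R5: 0.23 × 0.05 = 0.0115
  Regime R3: 0.10625 × 0.17 = 0.0180625
  Regime R2: 0.10875 × 0.14 = 0.015225
  Regime R4: 0.1525 × 0.04 = 0.0061
  Regime R6: 0.2475 × 0.076 = 0.01881
  Regime R1: 0.155 × 0.08 = 0.0124
Normalizing constant = 0.0820975.
The ratio is 0.01881 / 0.0061 (the normalizer cancels) = 3.084.

3.084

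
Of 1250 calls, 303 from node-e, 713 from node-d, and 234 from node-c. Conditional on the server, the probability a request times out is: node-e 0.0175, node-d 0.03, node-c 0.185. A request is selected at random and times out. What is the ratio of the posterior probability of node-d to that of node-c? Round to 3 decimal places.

Prior × likelihood for each hypothesis:
  node-e: 0.2424 × 0.0175 = 0.004242
  node-d: 0.5704 × 0.03 = 0.017112
  node-c: 0.1872 × 0.185 = 0.034632
Total = 0.055986.
The ratio is 0.017112 / 0.034632 (the normalizer cancels) = 0.494.

0.494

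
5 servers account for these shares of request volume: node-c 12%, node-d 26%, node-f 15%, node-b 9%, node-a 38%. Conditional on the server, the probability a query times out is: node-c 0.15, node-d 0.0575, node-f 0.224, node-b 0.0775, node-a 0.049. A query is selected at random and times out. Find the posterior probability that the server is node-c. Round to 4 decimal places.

Unnormalized posteriors (prior × likelihood):
  node-c: 0.12 × 0.15 = 0.018
  node-d: 0.26 × 0.0575 = 0.01495
  node-f: 0.15 × 0.224 = 0.0336
  node-b: 0.09 × 0.0775 = 0.006975
  node-a: 0.38 × 0.049 = 0.01862
Sum = 0.092145.
P(node-c | evidence) = 0.018 / 0.092145 ≈ 0.1953.

0.1953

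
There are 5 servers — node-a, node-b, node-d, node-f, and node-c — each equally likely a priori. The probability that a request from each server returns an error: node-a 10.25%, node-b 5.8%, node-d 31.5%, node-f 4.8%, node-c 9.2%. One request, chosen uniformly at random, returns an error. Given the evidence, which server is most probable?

node-d

Since the prior is uniform, the posterior is proportional to the likelihood:
  node-a: 0.1025
  node-b: 0.058
  node-d: 0.315
  node-f: 0.048
  node-c: 0.092
Normalizing constant = 0.6155.
Largest term belongs to node-d, so node-d is most probable.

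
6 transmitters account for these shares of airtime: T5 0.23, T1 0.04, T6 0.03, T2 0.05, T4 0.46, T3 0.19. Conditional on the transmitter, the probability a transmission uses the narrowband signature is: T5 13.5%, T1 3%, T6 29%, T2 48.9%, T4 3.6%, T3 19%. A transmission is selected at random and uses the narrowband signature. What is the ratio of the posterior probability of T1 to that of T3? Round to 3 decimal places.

Prior × likelihood for each hypothesis:
  T5: 0.23 × 0.135 = 0.03105
  T1: 0.04 × 0.03 = 0.0012
  T6: 0.03 × 0.29 = 0.0087
  T2: 0.05 × 0.489 = 0.02445
  T4: 0.46 × 0.036 = 0.01656
  T3: 0.19 × 0.19 = 0.0361
Sum = 0.11806.
The ratio is 0.0012 / 0.0361 (the normalizer cancels) = 0.033.

0.033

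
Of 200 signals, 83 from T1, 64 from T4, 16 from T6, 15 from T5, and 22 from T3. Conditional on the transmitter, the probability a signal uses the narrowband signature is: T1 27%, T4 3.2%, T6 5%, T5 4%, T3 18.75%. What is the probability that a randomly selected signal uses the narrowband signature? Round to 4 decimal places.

0.1499

Prior × likelihood for each hypothesis:
  T1: 0.415 × 0.27 = 0.11205
  T4: 0.32 × 0.032 = 0.01024
  T6: 0.08 × 0.05 = 0.004
  T5: 0.075 × 0.04 = 0.003
  T3: 0.11 × 0.1875 = 0.020625
P(narrowband) = 0.11205 + 0.01024 + 0.004 + 0.003 + 0.020625 = 0.149915 → 0.1499.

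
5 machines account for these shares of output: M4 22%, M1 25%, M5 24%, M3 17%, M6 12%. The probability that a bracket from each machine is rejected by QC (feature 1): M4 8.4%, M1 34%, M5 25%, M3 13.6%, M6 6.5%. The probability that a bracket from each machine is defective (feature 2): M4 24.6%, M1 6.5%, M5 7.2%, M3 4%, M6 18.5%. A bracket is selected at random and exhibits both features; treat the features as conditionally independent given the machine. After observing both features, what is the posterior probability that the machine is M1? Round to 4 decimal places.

Prior × likelihood for each hypothesis:
  M4: 0.22 × 0.084 × 0.246 = 0.00454608
  M1: 0.25 × 0.34 × 0.065 = 0.005525
  M5: 0.24 × 0.25 × 0.072 = 0.00432
  M3: 0.17 × 0.136 × 0.04 = 0.0009248
  M6: 0.12 × 0.065 × 0.185 = 0.001443
Total = 0.01675888.
P(M1 | evidence) = 0.005525 / 0.01675888 ≈ 0.3297.

0.3297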